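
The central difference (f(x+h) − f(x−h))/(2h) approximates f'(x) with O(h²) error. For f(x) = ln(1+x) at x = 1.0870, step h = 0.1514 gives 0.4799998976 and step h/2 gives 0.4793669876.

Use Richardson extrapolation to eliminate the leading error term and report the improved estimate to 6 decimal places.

Order 2 gives 2^r = 4 and 2^r − 1 = 3.
Numerator 4·A(h/2) − A(h) = 4·0.4793669876 − 0.4799998976 = 1.4374680528
Divide by 2^2 − 1 = 3.
1.4374680528 ÷ 3 = 0.4791560176

0.479156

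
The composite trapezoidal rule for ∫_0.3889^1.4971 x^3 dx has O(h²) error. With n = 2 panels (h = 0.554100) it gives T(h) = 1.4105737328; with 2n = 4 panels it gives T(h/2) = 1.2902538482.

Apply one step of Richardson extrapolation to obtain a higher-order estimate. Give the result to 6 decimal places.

Method order is 2; weight 2^2 = 4.
4·1.2902538482 = 5.1610153928; subtract 1.4105737328 → 3.7504416600
Denominator 4 − 1 = 3.
R = 3.7504416600/3 = 1.2501472200

1.250147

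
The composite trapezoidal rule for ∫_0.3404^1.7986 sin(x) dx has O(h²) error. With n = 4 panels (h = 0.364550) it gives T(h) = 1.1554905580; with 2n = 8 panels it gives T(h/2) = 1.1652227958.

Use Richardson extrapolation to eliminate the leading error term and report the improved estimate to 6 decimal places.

Method order is 2; weight 2^2 = 4.
4 × 1.1652227958 − 1.1554905580 = 3.5054006252
Extrapolated: 3.5054006252 / 3 = 1.1684668751
Shift from A(h/2): +0.0032440793.

1.168467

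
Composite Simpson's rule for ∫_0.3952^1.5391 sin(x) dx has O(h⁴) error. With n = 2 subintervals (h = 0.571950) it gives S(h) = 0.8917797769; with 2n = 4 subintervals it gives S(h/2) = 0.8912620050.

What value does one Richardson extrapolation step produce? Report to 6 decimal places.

0.891227

r = 4, so 2^r = 16.
2^4×A(h/2) = 14.2601920800; minus A(h) gives 13.3684123031.
13.3684123031 ÷ 15 = 0.8912274869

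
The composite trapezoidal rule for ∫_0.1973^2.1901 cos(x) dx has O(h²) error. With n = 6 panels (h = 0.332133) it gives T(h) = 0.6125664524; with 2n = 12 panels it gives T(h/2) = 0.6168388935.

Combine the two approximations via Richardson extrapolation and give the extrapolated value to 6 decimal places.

0.618263

With r = 2 the leading error scales as h^2, so the weight is 2^2 = 4.
Top: 4(0.6168388935) − (0.6125664524) = 1.8547891216
Denominator 4 − 1 = 3.
(4*0.6168388935 − 0.6125664524)/(4 − 1) = 0.6182630405
Shift from A(h/2): +0.0014241470.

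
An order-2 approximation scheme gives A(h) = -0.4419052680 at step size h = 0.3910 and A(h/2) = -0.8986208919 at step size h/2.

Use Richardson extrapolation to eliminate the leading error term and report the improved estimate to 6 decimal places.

-1.050859

With r = 2 the leading error scales as h^2, so the weight is 2^2 = 4.
Numerator 4 × A(h/2) − A(h) = 4 × (-0.8986208919) − (-0.4419052680) = -3.1525782996
Denominator 4 − 1 = 3.
(-3.1525782996) ÷ 3 = -1.0508594332
Shift from A(h/2): −0.1522385413.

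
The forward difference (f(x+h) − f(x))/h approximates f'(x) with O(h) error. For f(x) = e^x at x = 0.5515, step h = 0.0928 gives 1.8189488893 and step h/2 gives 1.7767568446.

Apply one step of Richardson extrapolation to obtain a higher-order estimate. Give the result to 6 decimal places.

1.734565

Method order is 1; weight 2^1 = 2.
Weighted: 3.5535136892 − 1.8189488893 = 1.7345647999
1.7345647999 ÷ 1 = 1.7345647999
Correction |R − A(h/2)| = 4.219e-02; gap |A(h/2) − A(h)| = 4.219e-02.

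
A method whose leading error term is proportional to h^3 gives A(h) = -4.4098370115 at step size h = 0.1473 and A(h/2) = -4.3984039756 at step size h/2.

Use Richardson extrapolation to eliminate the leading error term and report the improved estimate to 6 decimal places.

-4.396771

Error is O(h^3); halving h shrinks it by 2^3 = 8.
Numerator 8 × A(h/2) − A(h) = 8 × (-4.3984039756) − (-4.4098370115) = -30.7773947933
Denominator 8 − 1 = 7.
R = (-30.7773947933)/7 = -4.3967706848
Correction |R − A(h/2)| = 1.633e-03; gap |A(h/2) − A(h)| = 1.143e-02.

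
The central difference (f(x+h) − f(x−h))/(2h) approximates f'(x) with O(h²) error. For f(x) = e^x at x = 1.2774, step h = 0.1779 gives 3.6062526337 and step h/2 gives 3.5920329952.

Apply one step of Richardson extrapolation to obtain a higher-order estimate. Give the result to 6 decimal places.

3.587293

With r = 2 the leading error scales as h^2, so the weight is 2^2 = 4.
4*3.5920329952 = 14.3681319808; 14.3681319808 − 3.6062526337 = 10.7618793471
Denominator 4 − 1 = 3.
(4*3.5920329952 − 3.6062526337)/(4 − 1) = 3.5872931157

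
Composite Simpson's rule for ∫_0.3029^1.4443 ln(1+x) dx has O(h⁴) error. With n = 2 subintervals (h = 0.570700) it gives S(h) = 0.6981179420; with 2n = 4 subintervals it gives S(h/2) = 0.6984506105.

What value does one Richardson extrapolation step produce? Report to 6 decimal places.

With r = 4 the leading error scales as h^4, so the weight is 2^4 = 16.
Numerator 16×A(h/2) − A(h) = 16×0.6984506105 − 0.6981179420 = 10.4770918260
(16×0.6984506105 − 0.6981179420)/(16 − 1) = 0.6984727884

0.698473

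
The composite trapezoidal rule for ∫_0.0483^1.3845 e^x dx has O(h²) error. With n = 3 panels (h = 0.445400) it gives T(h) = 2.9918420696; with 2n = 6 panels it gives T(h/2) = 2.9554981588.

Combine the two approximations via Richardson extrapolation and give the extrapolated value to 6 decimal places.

The method has order 2: 2^2 = 4.
Difference of the inputs: 2.9554981588 − 2.9918420696 = -0.0363439108
Divide by 2^2 − 1 = 3: (-0.0363439108)/3 = -0.0121146369
R = A(h/2) + (A(h/2) − A(h))/3 = 2.9554981588 − 0.0121146369 = 2.9433835219
Gap between inputs: 3.634e-02; correction applied: −0.0121146369.

2.943384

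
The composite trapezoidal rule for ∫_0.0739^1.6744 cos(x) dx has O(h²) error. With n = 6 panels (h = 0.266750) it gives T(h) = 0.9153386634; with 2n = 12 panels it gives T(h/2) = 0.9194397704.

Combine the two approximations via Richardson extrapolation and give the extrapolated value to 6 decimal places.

0.920807

Leading term ∝ h^2; use weight 4 = 2^2.
4 × 0.9194397704 = 3.6777590816; 3.6777590816 − 0.9153386634 = 2.7624204182
Divide by 2^2 − 1 = 3.
R = 2.7624204182/3 = 0.9208068061
Gap between inputs: 4.101e-03; correction applied: +0.0013670357.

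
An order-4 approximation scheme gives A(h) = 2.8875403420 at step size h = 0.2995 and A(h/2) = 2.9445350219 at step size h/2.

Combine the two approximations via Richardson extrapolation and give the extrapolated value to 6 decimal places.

2.948335

Error is O(h^4); halving h shrinks it by 2^4 = 16.
2^4 × A(h/2) = 47.1125603504; minus A(h) gives 44.2250200084.
Denominator 16 − 1 = 15.
R = 44.2250200084/15 = 2.9483346672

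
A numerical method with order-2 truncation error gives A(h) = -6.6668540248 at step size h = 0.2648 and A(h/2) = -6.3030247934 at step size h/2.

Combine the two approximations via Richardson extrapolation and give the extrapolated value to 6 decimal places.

With r = 2 the leading error scales as h^2, so the weight is 2^2 = 4.
Top: 4(-6.3030247934) − (-6.6668540248) = -18.5452451488
Denominator 4 − 1 = 3.
Extrapolated: (-18.5452451488) / 3 = -6.1817483829
Correction |R − A(h/2)| = 1.213e-01; gap |A(h/2) − A(h)| = 3.638e-01.

-6.181748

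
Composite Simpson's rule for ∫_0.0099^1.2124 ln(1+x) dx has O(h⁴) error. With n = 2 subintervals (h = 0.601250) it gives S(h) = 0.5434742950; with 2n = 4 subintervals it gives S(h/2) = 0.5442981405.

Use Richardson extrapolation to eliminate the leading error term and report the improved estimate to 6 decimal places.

0.544353

r = 4: numerator weight 16, denominator 15.
Weighted: 8.7087702480 − 0.5434742950 = 8.1652959530
R = 8.1652959530/15 = 0.5443530635
Gap between inputs: 8.238e-04; correction applied: +0.0000549230.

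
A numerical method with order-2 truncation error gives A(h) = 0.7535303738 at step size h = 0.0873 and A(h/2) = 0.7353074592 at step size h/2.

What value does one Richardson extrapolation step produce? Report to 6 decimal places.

0.729233

Order 2 gives 2^r = 4 and 2^r − 1 = 3.
A(h/2) − A(h) = 0.7353074592 − 0.7535303738 = -0.0182229146
Correction (A(h/2) − A(h))/(4 − 1) = (-0.0182229146)/3 = -0.0060743049
R = A(h/2) + (A(h/2) − A(h))/3 = 0.7353074592 − 0.0060743049 = 0.7292331543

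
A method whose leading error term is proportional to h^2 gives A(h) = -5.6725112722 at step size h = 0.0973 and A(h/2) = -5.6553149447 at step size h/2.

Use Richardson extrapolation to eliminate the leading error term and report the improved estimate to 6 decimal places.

-5.649583

Order 2 gives 2^r = 4 and 2^r − 1 = 3.
A(h/2) − A(h) = -5.6553149447 − (-5.6725112722) = 0.0171963275
Divide by 2^2 − 1 = 3: 0.0171963275/3 = 0.0057321092
R = A(h/2) + (A(h/2) − A(h))/3 = -5.6553149447 + 0.0057321092 = -5.6495828355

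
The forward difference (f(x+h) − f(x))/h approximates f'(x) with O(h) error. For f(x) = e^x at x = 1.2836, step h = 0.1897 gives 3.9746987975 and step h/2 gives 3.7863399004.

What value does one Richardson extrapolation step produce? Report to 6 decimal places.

3.597981

r = 1: numerator weight 2, denominator 1.
2×3.7863399004 = 7.5726798008; 7.5726798008 − 3.9746987975 = 3.5979810033
Extrapolated: 3.5979810033 / 1 = 3.5979810033
Gap between inputs: 1.884e-01; correction applied: −0.1883588971.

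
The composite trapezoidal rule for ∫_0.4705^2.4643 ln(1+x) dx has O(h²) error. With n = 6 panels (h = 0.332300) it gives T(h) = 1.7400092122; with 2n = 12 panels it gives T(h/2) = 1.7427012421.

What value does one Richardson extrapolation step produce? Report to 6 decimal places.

1.743599

Order 2 gives 2^r = 4 and 2^r − 1 = 3.
4×1.7427012421 = 6.9708049684; subtract 1.7400092122 → 5.2307957562
(4×1.7427012421 − 1.7400092122)/(4 − 1) = 1.7435985854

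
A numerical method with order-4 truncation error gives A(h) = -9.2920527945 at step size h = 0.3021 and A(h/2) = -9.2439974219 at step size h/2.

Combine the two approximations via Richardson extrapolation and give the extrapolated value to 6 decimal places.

-9.240794

Leading term ∝ h^4; use weight 16 = 2^4.
Top: 16(-9.2439974219) − (-9.2920527945) = -138.6119059559
Divide by 2^4 − 1 = 15.
Result: -9.2407937304
Gap between inputs: 4.806e-02; correction applied: +0.0032036915.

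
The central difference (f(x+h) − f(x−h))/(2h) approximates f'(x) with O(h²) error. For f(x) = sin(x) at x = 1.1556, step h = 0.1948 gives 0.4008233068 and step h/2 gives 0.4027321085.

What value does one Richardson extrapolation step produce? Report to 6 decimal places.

0.403368

The method has order 2: 2^2 = 4.
Numerator 4 × A(h/2) − A(h) = 4 × 0.4027321085 − 0.4008233068 = 1.2101051272
Divide by 2^2 − 1 = 3.
Extrapolated: 1.2101051272 / 3 = 0.4033683757
Gap between inputs: 1.909e-03; correction applied: +0.0006362672.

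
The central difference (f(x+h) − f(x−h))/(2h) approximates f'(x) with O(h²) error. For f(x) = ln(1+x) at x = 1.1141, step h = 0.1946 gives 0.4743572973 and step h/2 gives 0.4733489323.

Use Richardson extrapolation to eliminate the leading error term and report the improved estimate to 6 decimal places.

0.473013

The method has order 2: 2^2 = 4.
4 × 0.4733489323 = 1.8933957292; subtract 0.4743572973 → 1.4190384319
Divide by 2^2 − 1 = 3.
1.4190384319 ÷ 3 = 0.4730128106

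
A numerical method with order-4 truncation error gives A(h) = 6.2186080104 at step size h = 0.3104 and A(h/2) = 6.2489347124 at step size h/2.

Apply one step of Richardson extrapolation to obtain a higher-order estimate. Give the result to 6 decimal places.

6.250956

r = 4, so 2^r = 16.
16 × 6.2489347124 − 6.2186080104 = 93.7643473880
Extrapolated: 93.7643473880 / 15 = 6.2509564925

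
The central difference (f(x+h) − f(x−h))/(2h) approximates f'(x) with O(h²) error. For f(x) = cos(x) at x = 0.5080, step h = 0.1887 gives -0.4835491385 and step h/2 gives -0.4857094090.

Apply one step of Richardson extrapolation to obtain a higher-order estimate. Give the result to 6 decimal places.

-0.486429

The method has order 2: 2^2 = 4.
Numerator 4 × A(h/2) − A(h) = 4 × (-0.4857094090) − (-0.4835491385) = -1.4592884975
(-1.4592884975) ÷ 3 = -0.4864294992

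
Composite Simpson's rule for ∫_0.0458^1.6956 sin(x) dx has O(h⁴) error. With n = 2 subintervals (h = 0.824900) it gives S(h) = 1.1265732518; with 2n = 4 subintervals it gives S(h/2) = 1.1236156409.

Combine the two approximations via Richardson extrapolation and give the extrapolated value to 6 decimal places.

Order 4 gives 2^r = 16 and 2^r − 1 = 15.
Numerator 16·A(h/2) − A(h) = 16·1.1236156409 − 1.1265732518 = 16.8512770026
Denominator 16 − 1 = 15.
Extrapolated: 16.8512770026 / 15 = 1.1234184668
Shift from A(h/2): −0.0001971741.

1.123418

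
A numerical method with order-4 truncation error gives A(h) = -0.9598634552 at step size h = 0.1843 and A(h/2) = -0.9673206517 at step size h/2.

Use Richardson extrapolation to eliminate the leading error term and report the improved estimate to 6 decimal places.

The method has order 4: 2^4 = 16.
16 × (-0.9673206517) = -15.4771304272; subtract (-0.9598634552) → -14.5172669720
Divide by 2^4 − 1 = 15.
(-14.5172669720) ÷ 15 = -0.9678177981

-0.967818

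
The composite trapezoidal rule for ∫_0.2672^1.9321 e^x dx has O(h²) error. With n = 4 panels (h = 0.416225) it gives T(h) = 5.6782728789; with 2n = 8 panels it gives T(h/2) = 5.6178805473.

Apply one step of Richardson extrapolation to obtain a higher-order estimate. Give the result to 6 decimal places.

Error is O(h^2); halving h shrinks it by 2^2 = 4.
Top: 4(5.6178805473) − (5.6782728789) = 16.7932493103
Extrapolated: 16.7932493103 / 3 = 5.5977497701

5.597750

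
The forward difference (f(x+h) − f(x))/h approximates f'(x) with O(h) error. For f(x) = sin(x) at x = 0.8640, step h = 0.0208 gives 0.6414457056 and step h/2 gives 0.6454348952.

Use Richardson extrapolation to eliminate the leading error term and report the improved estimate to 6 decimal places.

r = 1, so 2^r = 2.
Difference of the inputs: 0.6454348952 − 0.6414457056 = 0.0039891896
Correction (A(h/2) − A(h))/(2 − 1) = 0.0039891896/1 = 0.0039891896
R = 0.6454348952 + 0.0039891896 = 0.6494240848

0.649424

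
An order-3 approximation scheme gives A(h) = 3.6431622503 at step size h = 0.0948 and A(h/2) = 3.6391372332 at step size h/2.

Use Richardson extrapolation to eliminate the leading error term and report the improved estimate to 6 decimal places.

3.638562

Method order is 3; weight 2^3 = 8.
8*3.6391372332 = 29.1130978656; subtract 3.6431622503 → 25.4699356153
Divide by 2^3 − 1 = 7.
So the Richardson estimate is 3.6385622308.
Shift from A(h/2): −0.0005750024.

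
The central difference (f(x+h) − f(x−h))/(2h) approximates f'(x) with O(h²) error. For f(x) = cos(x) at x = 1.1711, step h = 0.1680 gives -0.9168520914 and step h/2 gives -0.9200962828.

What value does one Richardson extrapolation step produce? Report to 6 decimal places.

-0.921178

Leading term ∝ h^2; use weight 4 = 2^2.
Top: 4(-0.9200962828) − (-0.9168520914) = -2.7635330398
Divide by 2^2 − 1 = 3.
R = (-2.7635330398)/3 = -0.9211776799
Correction |R − A(h/2)| = 1.081e-03; gap |A(h/2) − A(h)| = 3.244e-03.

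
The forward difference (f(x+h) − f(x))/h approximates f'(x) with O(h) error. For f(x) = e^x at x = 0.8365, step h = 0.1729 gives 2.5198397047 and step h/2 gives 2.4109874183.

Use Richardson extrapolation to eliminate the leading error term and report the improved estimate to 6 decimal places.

2.302135

Error is O(h^1); halving h shrinks it by 2^1 = 2.
Weighted: 4.8219748366 − 2.5198397047 = 2.3021351319
2.3021351319 ÷ 1 = 2.3021351319
Gap between inputs: 1.089e-01; correction applied: −0.1088522864.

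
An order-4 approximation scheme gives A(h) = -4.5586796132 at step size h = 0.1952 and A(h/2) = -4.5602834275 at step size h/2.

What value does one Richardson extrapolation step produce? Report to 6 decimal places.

Leading term ∝ h^4; use weight 16 = 2^4.
Weighted: (-72.9645348400) − (-4.5586796132) = -68.4058552268
Denominator 16 − 1 = 15.
(-68.4058552268) ÷ 15 = -4.5603903485
Gap between inputs: 1.604e-03; correction applied: −0.0001069210.

-4.560390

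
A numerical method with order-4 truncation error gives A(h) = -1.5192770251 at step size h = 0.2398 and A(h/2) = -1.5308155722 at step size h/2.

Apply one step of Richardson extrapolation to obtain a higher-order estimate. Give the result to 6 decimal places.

Error is O(h^4); halving h shrinks it by 2^4 = 16.
16·(-1.5308155722) = -24.4930491552; (-24.4930491552) − (-1.5192770251) = -22.9737721301
Divide by 2^4 − 1 = 15.
(-22.9737721301) ÷ 15 = -1.5315848087

-1.531585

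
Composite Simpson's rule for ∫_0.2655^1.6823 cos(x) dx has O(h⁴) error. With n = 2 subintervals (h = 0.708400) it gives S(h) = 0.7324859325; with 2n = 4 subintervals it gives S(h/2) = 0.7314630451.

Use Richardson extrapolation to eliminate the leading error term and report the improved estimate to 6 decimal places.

Leading term ∝ h^4; use weight 16 = 2^4.
2^4×A(h/2) = 11.7034087216; minus A(h) gives 10.9709227891.
10.9709227891 ÷ 15 = 0.7313948526

0.731395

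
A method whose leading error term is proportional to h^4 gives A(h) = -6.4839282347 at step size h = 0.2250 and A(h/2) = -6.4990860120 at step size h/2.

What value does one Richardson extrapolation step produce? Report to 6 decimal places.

Order 4 gives 2^r = 16 and 2^r − 1 = 15.
Numerator 16·A(h/2) − A(h) = 16·(-6.4990860120) − (-6.4839282347) = -97.5014479573
(-97.5014479573) ÷ 15 = -6.5000965305

-6.500097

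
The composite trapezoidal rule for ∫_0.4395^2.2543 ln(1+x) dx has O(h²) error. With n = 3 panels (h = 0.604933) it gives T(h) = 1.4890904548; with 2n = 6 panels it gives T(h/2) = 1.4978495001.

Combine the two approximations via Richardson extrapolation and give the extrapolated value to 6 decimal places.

r = 2, so 2^r = 4.
4×1.4978495001 = 5.9913980004; subtract 1.4890904548 → 4.5023075456
Divide by 2^2 − 1 = 3.
R = 4.5023075456/3 = 1.5007691819
Shift from A(h/2): +0.0029196818.

1.500769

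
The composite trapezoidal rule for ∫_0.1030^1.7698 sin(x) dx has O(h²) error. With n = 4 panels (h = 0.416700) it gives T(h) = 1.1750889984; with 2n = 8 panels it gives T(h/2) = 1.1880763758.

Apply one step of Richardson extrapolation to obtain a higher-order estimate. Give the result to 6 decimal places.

With r = 2 the leading error scales as h^2, so the weight is 2^2 = 4.
4·1.1880763758 = 4.7523055032; 4.7523055032 − 1.1750889984 = 3.5772165048
Extrapolated: 3.5772165048 / 3 = 1.1924055016
Gap between inputs: 1.299e-02; correction applied: +0.0043291258.

1.192406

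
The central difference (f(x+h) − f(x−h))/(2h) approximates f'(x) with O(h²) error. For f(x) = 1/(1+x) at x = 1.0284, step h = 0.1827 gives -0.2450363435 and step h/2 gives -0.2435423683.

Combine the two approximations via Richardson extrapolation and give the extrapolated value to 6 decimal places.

Error is O(h^2); halving h shrinks it by 2^2 = 4.
Numerator 4 × A(h/2) − A(h) = 4 × (-0.2435423683) − (-0.2450363435) = -0.7291331297
Extrapolated: (-0.7291331297) / 3 = -0.2430443766
Correction |R − A(h/2)| = 4.980e-04; gap |A(h/2) − A(h)| = 1.494e-03.

-0.243044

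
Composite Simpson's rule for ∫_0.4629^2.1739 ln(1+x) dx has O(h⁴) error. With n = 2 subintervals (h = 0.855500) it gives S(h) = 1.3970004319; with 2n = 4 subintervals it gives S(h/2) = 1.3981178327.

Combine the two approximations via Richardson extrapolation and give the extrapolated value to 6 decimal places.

1.398192

r = 4, so 2^r = 16.
Numerator 16·A(h/2) − A(h) = 16·1.3981178327 − 1.3970004319 = 20.9728848913
Divide by 2^4 − 1 = 15.
So the Richardson estimate is 1.3981923261.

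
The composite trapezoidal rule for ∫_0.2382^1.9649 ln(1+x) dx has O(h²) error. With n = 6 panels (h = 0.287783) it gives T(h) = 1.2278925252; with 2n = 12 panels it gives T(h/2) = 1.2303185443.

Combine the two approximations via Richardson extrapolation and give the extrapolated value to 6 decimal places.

With r = 2 the leading error scales as h^2, so the weight is 2^2 = 4.
4*1.2303185443 − 1.2278925252 = 3.6933816520
Denominator 4 − 1 = 3.
Result: 1.2311272173
Gap between inputs: 2.426e-03; correction applied: +0.0008086730.

1.231127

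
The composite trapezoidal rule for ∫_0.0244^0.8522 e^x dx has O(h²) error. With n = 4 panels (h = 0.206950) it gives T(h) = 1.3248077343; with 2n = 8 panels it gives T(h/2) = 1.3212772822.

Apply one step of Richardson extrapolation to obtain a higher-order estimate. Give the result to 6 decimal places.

1.320100

With r = 2 the leading error scales as h^2, so the weight is 2^2 = 4.
Weighted: 5.2851091288 − 1.3248077343 = 3.9603013945
Divide by 2^2 − 1 = 3.
Extrapolated: 3.9603013945 / 3 = 1.3201004648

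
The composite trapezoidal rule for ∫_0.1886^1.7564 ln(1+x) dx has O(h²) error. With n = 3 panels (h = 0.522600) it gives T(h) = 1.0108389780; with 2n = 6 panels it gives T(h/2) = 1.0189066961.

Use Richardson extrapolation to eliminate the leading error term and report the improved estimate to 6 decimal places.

1.021596

Leading term ∝ h^2; use weight 4 = 2^2.
4 × 1.0189066961 = 4.0756267844; 4.0756267844 − 1.0108389780 = 3.0647878064
Extrapolated: 3.0647878064 / 3 = 1.0215959355
Gap between inputs: 8.068e-03; correction applied: +0.0026892394.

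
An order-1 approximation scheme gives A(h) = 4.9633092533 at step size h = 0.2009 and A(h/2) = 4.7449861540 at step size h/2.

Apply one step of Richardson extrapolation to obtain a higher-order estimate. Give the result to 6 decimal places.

4.526663

Order 1 gives 2^r = 2 and 2^r − 1 = 1.
A(h/2) − A(h) = 4.7449861540 − 4.9633092533 = -0.2183230993
Divide by 2^1 − 1 = 1: (-0.2183230993)/1 = -0.2183230993
R = A(h/2) + (A(h/2) − A(h))/1 = 4.7449861540 − 0.2183230993 = 4.5266630547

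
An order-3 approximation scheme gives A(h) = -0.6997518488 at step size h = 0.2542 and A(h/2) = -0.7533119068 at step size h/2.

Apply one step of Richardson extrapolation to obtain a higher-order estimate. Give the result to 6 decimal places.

-0.760963

Order 3 gives 2^r = 8 and 2^r − 1 = 7.
Difference of the inputs: -0.7533119068 − (-0.6997518488) = -0.0535600580
Correction (A(h/2) − A(h))/(8 − 1) = (-0.0535600580)/7 = -0.0076514369
R = -0.7533119068 − 0.0076514369 = -0.7609633437
Gap between inputs: 5.356e-02; correction applied: −0.0076514369.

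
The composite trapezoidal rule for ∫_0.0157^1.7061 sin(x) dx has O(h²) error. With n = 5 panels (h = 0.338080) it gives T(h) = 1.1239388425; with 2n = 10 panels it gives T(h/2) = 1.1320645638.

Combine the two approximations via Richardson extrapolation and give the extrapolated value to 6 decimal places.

With r = 2 the leading error scales as h^2, so the weight is 2^2 = 4.
Difference of the inputs: 1.1320645638 − 1.1239388425 = 0.0081257213
Divide by 2^2 − 1 = 3: 0.0081257213/3 = 0.0027085738
R = A(h/2) + (A(h/2) − A(h))/3 = 1.1320645638 + 0.0027085738 = 1.1347731376
Correction |R − A(h/2)| = 2.709e-03; gap |A(h/2) − A(h)| = 8.126e-03.

1.134773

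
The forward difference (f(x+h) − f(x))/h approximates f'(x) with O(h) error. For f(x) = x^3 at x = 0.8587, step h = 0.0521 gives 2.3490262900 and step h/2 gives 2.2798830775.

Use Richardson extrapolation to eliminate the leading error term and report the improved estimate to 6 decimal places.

2.210740

r = 1: numerator weight 2, denominator 1.
Difference of the inputs: 2.2798830775 − 2.3490262900 = -0.0691432125
Correction (A(h/2) − A(h))/(2 − 1) = (-0.0691432125)/1 = -0.0691432125
R = 2.2798830775 − 0.0691432125 = 2.2107398650
Correction |R − A(h/2)| = 6.914e-02; gap |A(h/2) − A(h)| = 6.914e-02.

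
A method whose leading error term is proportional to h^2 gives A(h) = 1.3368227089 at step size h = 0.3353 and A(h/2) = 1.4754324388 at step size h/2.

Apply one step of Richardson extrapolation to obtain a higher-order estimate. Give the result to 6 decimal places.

1.521636

With r = 2 the leading error scales as h^2, so the weight is 2^2 = 4.
4×1.4754324388 = 5.9017297552; subtract 1.3368227089 → 4.5649070463
R = 4.5649070463/3 = 1.5216356821
Gap between inputs: 1.386e-01; correction applied: +0.0462032433.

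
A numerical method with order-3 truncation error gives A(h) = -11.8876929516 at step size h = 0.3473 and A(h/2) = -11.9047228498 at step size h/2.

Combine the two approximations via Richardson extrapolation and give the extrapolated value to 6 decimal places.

-11.907156

r = 3: numerator weight 8, denominator 7.
Numerator 8*A(h/2) − A(h) = 8*(-11.9047228498) − (-11.8876929516) = -83.3500898468
(8*(-11.9047228498) − (-11.8876929516))/(8 − 1) = -11.9071556924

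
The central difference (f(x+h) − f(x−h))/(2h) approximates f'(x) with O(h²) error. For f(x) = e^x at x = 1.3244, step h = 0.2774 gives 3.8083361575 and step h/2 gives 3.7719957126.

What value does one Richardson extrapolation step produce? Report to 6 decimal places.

With r = 2 the leading error scales as h^2, so the weight is 2^2 = 4.
A(h/2) − A(h) = 3.7719957126 − 3.8083361575 = -0.0363404449
Correction (A(h/2) − A(h))/(4 − 1) = (-0.0363404449)/3 = -0.0121134816
R = 3.7719957126 − 0.0121134816 = 3.7598822310
Gap between inputs: 3.634e-02; correction applied: −0.0121134816.

3.759882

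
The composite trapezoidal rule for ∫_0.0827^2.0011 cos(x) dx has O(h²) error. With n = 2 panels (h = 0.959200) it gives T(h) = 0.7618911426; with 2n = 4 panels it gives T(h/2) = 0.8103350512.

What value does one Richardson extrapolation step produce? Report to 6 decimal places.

0.826483

Method order is 2; weight 2^2 = 4.
Top: 4(0.8103350512) − (0.7618911426) = 2.4794490622
2.4794490622 ÷ 3 = 0.8264830207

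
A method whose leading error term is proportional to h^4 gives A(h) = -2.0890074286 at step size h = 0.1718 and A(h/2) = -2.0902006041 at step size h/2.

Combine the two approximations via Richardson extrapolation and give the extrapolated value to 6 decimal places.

r = 4: numerator weight 16, denominator 15.
Weighted: (-33.4432096656) − (-2.0890074286) = -31.3542022370
(-31.3542022370) ÷ 15 = -2.0902801491

-2.090280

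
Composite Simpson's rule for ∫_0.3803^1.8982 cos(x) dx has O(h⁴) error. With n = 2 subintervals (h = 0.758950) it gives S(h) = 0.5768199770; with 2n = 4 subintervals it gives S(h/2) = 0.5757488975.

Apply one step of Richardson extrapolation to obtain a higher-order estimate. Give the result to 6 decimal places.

0.575677

Method order is 4; weight 2^4 = 16.
Numerator 16*A(h/2) − A(h) = 16*0.5757488975 − 0.5768199770 = 8.6351623830
R = 8.6351623830/15 = 0.5756774922
Correction |R − A(h/2)| = 7.141e-05; gap |A(h/2) − A(h)| = 1.071e-03.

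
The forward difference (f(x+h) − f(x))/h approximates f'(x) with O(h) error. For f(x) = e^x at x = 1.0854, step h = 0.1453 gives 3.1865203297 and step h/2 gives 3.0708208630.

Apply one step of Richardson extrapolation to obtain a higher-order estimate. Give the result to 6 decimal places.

2.955121

With r = 1 the leading error scales as h^1, so the weight is 2^1 = 2.
2*3.0708208630 − 3.1865203297 = 2.9551213963
2.9551213963 ÷ 1 = 2.9551213963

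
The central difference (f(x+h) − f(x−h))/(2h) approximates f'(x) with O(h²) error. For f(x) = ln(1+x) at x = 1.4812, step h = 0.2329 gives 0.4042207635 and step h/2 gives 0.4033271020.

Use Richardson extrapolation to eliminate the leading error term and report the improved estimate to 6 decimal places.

0.403029

r = 2: numerator weight 4, denominator 3.
Numerator 4×A(h/2) − A(h) = 4×0.4033271020 − 0.4042207635 = 1.2090876445
(4×0.4033271020 − 0.4042207635)/(4 − 1) = 0.4030292148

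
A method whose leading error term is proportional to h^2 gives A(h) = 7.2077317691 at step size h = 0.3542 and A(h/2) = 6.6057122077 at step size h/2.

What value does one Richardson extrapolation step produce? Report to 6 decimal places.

Order 2 gives 2^r = 4 and 2^r − 1 = 3.
Difference of the inputs: 6.6057122077 − 7.2077317691 = -0.6020195614
Correction (A(h/2) − A(h))/(4 − 1) = (-0.6020195614)/3 = -0.2006731871
R = A(h/2) + (A(h/2) − A(h))/3 = 6.6057122077 − 0.2006731871 = 6.4050390206

6.405039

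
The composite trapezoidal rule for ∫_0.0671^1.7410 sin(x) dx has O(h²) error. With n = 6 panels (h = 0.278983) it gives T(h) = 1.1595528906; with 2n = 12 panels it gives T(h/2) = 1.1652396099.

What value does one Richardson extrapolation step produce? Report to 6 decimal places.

The method has order 2: 2^2 = 4.
4*1.1652396099 = 4.6609584396; subtract 1.1595528906 → 3.5014055490
3.5014055490 ÷ 3 = 1.1671351830
Gap between inputs: 5.687e-03; correction applied: +0.0018955731.

1.167135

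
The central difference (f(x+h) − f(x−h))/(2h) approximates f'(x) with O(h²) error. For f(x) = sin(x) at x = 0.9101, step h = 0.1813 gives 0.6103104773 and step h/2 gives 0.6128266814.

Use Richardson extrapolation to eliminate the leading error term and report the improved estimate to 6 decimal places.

The method has order 2: 2^2 = 4.
Numerator 4*A(h/2) − A(h) = 4*0.6128266814 − 0.6103104773 = 1.8409962483
Denominator 4 − 1 = 3.
So the Richardson estimate is 0.6136654161.
Shift from A(h/2): +0.0008387347.

0.613665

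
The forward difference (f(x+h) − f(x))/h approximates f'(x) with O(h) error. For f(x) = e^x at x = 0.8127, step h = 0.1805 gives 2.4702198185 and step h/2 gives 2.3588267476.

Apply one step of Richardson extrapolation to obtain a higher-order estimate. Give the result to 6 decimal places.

2.247434

r = 1: numerator weight 2, denominator 1.
2*2.3588267476 = 4.7176534952; 4.7176534952 − 2.4702198185 = 2.2474336767
Denominator 2 − 1 = 1.
2.2474336767 ÷ 1 = 2.2474336767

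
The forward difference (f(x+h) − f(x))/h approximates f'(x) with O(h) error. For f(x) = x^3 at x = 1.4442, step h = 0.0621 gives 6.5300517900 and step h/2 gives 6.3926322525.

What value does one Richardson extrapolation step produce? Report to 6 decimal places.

Method order is 1; weight 2^1 = 2.
Top: 2(6.3926322525) − (6.5300517900) = 6.2552127150
R = 6.2552127150/1 = 6.2552127150

6.255213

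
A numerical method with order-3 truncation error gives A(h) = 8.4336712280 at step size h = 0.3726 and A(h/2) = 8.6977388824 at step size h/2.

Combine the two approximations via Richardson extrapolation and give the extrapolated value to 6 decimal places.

8.735463

Error is O(h^3); halving h shrinks it by 2^3 = 8.
Weighted: 69.5819110592 − 8.4336712280 = 61.1482398312
61.1482398312 ÷ 7 = 8.7354628330
Gap between inputs: 2.641e-01; correction applied: +0.0377239506.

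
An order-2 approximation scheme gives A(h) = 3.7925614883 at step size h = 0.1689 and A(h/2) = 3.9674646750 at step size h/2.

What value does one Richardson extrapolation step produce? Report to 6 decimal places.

4.025766

With r = 2 the leading error scales as h^2, so the weight is 2^2 = 4.
Top: 4(3.9674646750) − (3.7925614883) = 12.0772972117
Divide by 2^2 − 1 = 3.
Extrapolated: 12.0772972117 / 3 = 4.0257657372
Correction |R − A(h/2)| = 5.830e-02; gap |A(h/2) − A(h)| = 1.749e-01.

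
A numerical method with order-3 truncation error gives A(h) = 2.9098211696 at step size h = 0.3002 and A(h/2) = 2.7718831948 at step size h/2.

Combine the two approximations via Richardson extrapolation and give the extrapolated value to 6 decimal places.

Leading term ∝ h^3; use weight 8 = 2^3.
8×2.7718831948 = 22.1750655584; 22.1750655584 − 2.9098211696 = 19.2652443888
R = 19.2652443888/7 = 2.7521777698

2.752178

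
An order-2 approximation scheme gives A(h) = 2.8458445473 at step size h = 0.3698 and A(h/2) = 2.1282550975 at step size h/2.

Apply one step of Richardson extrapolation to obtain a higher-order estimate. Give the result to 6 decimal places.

1.889059

r = 2, so 2^r = 4.
Weighted: 8.5130203900 − 2.8458445473 = 5.6671758427
(4·2.1282550975 − 2.8458445473)/(4 − 1) = 1.8890586142
Gap between inputs: 7.176e-01; correction applied: −0.2391964833.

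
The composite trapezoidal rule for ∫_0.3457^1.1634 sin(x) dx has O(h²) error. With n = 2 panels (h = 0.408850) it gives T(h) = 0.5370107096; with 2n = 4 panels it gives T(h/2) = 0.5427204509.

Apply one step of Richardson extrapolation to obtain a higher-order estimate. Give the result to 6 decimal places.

The method has order 2: 2^2 = 4.
4*0.5427204509 − 0.5370107096 = 1.6338710940
Divide by 2^2 − 1 = 3.
So the Richardson estimate is 0.5446236980.

0.544624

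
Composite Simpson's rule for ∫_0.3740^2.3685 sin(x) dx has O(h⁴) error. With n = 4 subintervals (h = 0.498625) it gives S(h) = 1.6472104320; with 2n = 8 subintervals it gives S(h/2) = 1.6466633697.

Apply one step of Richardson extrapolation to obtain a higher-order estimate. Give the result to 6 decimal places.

Order 4 gives 2^r = 16 and 2^r − 1 = 15.
16×1.6466633697 − 1.6472104320 = 24.6994034832
24.6994034832 ÷ 15 = 1.6466268989
Shift from A(h/2): −0.0000364708.

1.646627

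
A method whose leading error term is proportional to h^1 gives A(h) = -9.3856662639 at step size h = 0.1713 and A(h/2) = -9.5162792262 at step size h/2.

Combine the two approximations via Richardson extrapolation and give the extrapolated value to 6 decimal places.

r = 1: numerator weight 2, denominator 1.
Numerator 2 × A(h/2) − A(h) = 2 × (-9.5162792262) − (-9.3856662639) = -9.6468921885
(2 × (-9.5162792262) − (-9.3856662639))/(2 − 1) = -9.6468921885

-9.646892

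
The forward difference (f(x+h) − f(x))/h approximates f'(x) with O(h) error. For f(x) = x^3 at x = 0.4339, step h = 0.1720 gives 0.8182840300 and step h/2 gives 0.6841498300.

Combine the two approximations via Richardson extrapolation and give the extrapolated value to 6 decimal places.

0.550016

Method order is 1; weight 2^1 = 2.
Difference of the inputs: 0.6841498300 − 0.8182840300 = -0.1341342000
Divide by 2^1 − 1 = 1: (-0.1341342000)/1 = -0.1341342000
R = 0.6841498300 − 0.1341342000 = 0.5500156300
Correction |R − A(h/2)| = 1.341e-01; gap |A(h/2) − A(h)| = 1.341e-01.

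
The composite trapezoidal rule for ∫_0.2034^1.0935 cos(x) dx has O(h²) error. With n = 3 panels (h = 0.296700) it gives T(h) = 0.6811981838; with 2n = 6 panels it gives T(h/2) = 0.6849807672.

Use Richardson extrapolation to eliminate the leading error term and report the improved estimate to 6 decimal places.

The method has order 2: 2^2 = 4.
Top: 4(0.6849807672) − (0.6811981838) = 2.0587248850
Divide by 2^2 − 1 = 3.
So the Richardson estimate is 0.6862416283.

0.686242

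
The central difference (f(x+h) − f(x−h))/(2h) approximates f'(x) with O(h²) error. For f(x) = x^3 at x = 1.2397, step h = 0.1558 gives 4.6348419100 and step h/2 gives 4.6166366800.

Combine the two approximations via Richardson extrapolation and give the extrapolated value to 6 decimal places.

4.610568

With r = 2 the leading error scales as h^2, so the weight is 2^2 = 4.
Difference of the inputs: 4.6166366800 − 4.6348419100 = -0.0182052300
Correction (A(h/2) − A(h))/(4 − 1) = (-0.0182052300)/3 = -0.0060684100
R = 4.6166366800 − 0.0060684100 = 4.6105682700
Correction |R − A(h/2)| = 6.068e-03; gap |A(h/2) − A(h)| = 1.821e-02.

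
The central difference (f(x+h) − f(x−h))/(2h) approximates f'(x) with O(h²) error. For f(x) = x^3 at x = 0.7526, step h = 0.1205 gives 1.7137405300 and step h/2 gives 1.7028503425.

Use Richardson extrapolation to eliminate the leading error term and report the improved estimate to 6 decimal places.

1.699220

With r = 2 the leading error scales as h^2, so the weight is 2^2 = 4.
2^2·A(h/2) = 6.8114013700; minus A(h) gives 5.0976608400.
Extrapolated: 5.0976608400 / 3 = 1.6992202800
Gap between inputs: 1.089e-02; correction applied: −0.0036300625.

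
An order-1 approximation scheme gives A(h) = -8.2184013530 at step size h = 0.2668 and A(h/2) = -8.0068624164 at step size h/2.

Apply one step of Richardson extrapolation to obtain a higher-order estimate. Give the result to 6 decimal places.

Method order is 1; weight 2^1 = 2.
Weighted: (-16.0137248328) − (-8.2184013530) = -7.7953234798
(2*(-8.0068624164) − (-8.2184013530))/(2 − 1) = -7.7953234798

-7.795323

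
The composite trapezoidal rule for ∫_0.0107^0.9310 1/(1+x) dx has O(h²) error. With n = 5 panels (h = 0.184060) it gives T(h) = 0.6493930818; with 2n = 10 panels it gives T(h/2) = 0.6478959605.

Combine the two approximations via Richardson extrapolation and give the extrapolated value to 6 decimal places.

Method order is 2; weight 2^2 = 4.
4·0.6478959605 = 2.5915838420; subtract 0.6493930818 → 1.9421907602
1.9421907602 ÷ 3 = 0.6473969201

0.647397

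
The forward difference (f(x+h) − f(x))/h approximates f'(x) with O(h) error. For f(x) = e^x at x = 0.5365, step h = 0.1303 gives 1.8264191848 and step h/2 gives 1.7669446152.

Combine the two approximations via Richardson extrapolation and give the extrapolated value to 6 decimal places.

1.707470

Leading term ∝ h^1; use weight 2 = 2^1.
Top: 2(1.7669446152) − (1.8264191848) = 1.7074700456
Divide by 2^1 − 1 = 1.
Result: 1.7074700456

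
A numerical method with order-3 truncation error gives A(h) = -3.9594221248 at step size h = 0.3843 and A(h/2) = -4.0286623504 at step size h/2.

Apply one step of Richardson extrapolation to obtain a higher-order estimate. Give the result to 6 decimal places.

With r = 3 the leading error scales as h^3, so the weight is 2^3 = 8.
Top: 8(-4.0286623504) − (-3.9594221248) = -28.2698766784
(-28.2698766784) ÷ 7 = -4.0385538112

-4.038554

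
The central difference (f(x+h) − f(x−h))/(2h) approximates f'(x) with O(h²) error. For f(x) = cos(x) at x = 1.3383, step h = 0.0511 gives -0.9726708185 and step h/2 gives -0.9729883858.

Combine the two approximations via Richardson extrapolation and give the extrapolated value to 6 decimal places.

-0.973094

Method order is 2; weight 2^2 = 4.
Top: 4(-0.9729883858) − (-0.9726708185) = -2.9192827247
Denominator 4 − 1 = 3.
R = (-2.9192827247)/3 = -0.9730942416
Gap between inputs: 3.176e-04; correction applied: −0.0001058558.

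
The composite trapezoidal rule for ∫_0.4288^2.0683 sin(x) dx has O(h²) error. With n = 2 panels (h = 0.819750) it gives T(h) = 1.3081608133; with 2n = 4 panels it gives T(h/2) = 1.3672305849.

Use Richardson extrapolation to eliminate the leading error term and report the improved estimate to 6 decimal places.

Error is O(h^2); halving h shrinks it by 2^2 = 4.
Top: 4(1.3672305849) − (1.3081608133) = 4.1607615263
Extrapolated: 4.1607615263 / 3 = 1.3869205088

1.386921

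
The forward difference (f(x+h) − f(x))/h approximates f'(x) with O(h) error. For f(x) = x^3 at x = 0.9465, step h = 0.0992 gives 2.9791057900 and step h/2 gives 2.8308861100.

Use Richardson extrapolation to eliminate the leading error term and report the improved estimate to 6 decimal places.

r = 1, so 2^r = 2.
Numerator 2·A(h/2) − A(h) = 2·2.8308861100 − 2.9791057900 = 2.6826664300
2.6826664300 ÷ 1 = 2.6826664300

2.682666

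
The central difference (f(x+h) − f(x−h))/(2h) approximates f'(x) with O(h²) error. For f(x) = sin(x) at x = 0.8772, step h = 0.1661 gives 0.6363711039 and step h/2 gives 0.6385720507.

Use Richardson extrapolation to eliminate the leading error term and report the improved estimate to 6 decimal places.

Order 2 gives 2^r = 4 and 2^r − 1 = 3.
Top: 4(0.6385720507) − (0.6363711039) = 1.9179170989
(4 × 0.6385720507 − 0.6363711039)/(4 − 1) = 0.6393056996

0.639306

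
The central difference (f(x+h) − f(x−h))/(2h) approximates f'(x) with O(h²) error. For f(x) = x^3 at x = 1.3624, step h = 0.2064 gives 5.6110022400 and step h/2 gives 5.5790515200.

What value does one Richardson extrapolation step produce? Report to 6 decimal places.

5.568401

Error is O(h^2); halving h shrinks it by 2^2 = 4.
Weighted: 22.3162060800 − 5.6110022400 = 16.7052038400
Extrapolated: 16.7052038400 / 3 = 5.5684012800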